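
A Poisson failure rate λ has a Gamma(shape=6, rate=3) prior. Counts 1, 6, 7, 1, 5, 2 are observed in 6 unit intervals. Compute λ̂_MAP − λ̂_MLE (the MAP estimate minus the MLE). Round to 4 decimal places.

Σxᵢ = 22. Posterior is Gamma(28, 9); MAP = (28−1)/9 = 27/9 ≈ 3.00000.
MLE = x̄ = 22/6 ≈ 3.66667.
Difference = 27/9 − 22/6 = -2/3 ≈ -0.6667.

MAP − MLE = -0.6667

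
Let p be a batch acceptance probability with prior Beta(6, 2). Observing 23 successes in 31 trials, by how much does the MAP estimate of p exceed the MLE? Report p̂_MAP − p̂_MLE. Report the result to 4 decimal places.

MAP − MLE = 0.0148

Posterior is Beta(29, 10); MAP = (29−1)/(39−2) = 28/37 ≈ 0.75676.
MLE ignores the prior: p̂_MLE = k/n = 23/31 ≈ 0.74194.
Difference = 28/37 − 23/31 = 17/1147 ≈ 0.0148.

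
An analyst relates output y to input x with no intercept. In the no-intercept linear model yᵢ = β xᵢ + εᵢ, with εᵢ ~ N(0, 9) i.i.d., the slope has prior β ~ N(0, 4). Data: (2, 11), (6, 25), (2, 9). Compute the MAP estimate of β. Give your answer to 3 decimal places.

β̂_MAP = 4.108

log p(β | y) = −Σ(yᵢ − βxᵢ)²/(2·9) − β²/(2·4) + const.
Setting the derivative to zero: Σxᵢ(yᵢ − βxᵢ)/9 − β/4 = 0, so β = Σxᵢyᵢ / (Σxᵢ² + σ²/τ²).
Σxᵢyᵢ = 2·11 + 6·25 + 2·9 = 190; Σxᵢ² = 44; σ²/τ² = 2.25.
β̂_MAP = 190 / (44 + 2.25) = 190/46.25 ≈ 4.108.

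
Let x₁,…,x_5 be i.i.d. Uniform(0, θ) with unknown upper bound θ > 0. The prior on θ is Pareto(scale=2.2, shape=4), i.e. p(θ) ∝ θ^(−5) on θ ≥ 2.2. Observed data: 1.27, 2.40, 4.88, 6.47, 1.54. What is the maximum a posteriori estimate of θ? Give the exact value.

θ̂_MAP = 6.47

The Uniform(0, θ) likelihood is θ^(−n) for θ ≥ max(xᵢ), zero otherwise. Here max(xᵢ) = 6.47.
Posterior ∝ θ^(−5) · θ^(−5) = θ^(−10) on θ ≥ max(2.2, 6.47) = 6.47.
This density is strictly decreasing in θ, so the posterior mode lies at the lower boundary of the support.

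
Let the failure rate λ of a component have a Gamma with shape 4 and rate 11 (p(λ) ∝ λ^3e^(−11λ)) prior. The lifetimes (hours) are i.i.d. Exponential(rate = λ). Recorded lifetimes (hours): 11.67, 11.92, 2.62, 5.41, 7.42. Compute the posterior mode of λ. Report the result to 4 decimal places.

λ̂_MAP = 0.1599

The Exponential(rate=λ) likelihood is ∝ λ^n e^(−λΣtᵢ). Here n = 5 and Σtᵢ = 11.67 + 11.92 + 2.62 + 5.41 + 7.42 = 39.04.
Posterior ∝ λ^3e^(−11λ) · λ^5e^(−39.04λ) = λ^8e^(−50.04λ), i.e. Gamma(9, 50.04).
Mode = (a−1)/b = 8/50.04 ≈ 0.1599.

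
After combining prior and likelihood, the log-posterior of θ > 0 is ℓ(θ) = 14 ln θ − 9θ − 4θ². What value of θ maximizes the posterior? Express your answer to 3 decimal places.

θ̂_MAP = 0.875

ℓ'(θ) = 14/θ − 9 − 8θ. Setting this to zero and multiplying by θ: 8θ² + 9θ − 14 = 0.
θ = (−9 + √(9² + 4·8·14)) / (2·8) = (−9 + √529) / 16 = (−9 + 23)/16 = 7/8.
ℓ''(θ) = −14/θ² − 8 < 0, confirming a maximum.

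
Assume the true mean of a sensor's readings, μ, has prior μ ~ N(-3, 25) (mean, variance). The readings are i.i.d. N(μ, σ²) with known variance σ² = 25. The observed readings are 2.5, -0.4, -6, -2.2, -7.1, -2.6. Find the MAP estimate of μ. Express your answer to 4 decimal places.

n = 6; x̄ = (2.5 + (-0.4) + (-6) + (-2.2) + (-7.1) + (-2.6))/6 = -15.8/6 = -79/30 ≈ -2.6333.
For a Normal prior and Normal likelihood with known variance, the posterior is Normal; its mode equals its mean, the precision-weighted average.
Prior precision 1/σ₀² = 1/25 = 0.04; data precision n/σ² = 6/25 = 0.24.
μ̂ = (0.04·(-3) + 0.24·(-79/30)) / (0.04 + 0.24) = (-0.752)/0.28 = -94/35 ≈ -2.6857.

μ̂_MAP = -2.6857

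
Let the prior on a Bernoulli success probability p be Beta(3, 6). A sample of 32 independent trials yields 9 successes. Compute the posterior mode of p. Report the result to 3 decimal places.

Prior: Beta(3, 6).
Data: 9 successes in 32 trials. The binomial likelihood contributes p^9(1−p)^23, so the posterior is Beta(3+9, 6+23) = Beta(12, 29).
For Beta(a, b) with a, b > 1 the mode is (a−1)/(a+b−2) = 11/39 ≈ 0.282.

p̂_MAP = 0.282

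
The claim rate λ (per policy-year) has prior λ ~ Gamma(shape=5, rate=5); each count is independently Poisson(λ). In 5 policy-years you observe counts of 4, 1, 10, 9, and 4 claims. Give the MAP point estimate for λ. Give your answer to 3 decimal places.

Σxᵢ = 4+1+10+9+4 = 28, with n = 5.
Posterior ∝ λ^4e^(−5λ) · λ^28e^(−5λ) = λ^32e^(−10λ), i.e. Gamma(shape=33, rate=10).
The mode of a Gamma(a, b) with a ≥ 1 (shape–rate) is (a−1)/b = 32/10 ≈ 3.200.

λ̂_MAP = 3.200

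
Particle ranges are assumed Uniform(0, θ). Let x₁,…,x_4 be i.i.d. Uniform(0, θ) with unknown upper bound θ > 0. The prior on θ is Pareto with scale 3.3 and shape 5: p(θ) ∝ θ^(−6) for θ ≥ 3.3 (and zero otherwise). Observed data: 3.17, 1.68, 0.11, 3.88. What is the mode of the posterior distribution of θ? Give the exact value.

θ̂_MAP = 3.88

The Uniform(0, θ) likelihood is θ^(−n) for θ ≥ max(xᵢ), zero otherwise. Here max(xᵢ) = 3.88.
Posterior ∝ θ^(−6) · θ^(−4) = θ^(−10) on θ ≥ max(3.3, 3.88) = 3.88.
This density is strictly decreasing in θ, so the posterior mode lies at the lower boundary of the support.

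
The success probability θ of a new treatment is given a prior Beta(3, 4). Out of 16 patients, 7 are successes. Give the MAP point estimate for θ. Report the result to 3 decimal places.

θ̂_MAP = 0.429

Prior: Beta(3, 4).
Data: 7 successes in 16 trials. The binomial likelihood contributes θ^7(1−θ)^9, so the posterior is Beta(3+7, 4+9) = Beta(10, 13).
For Beta(a, b) with a, b > 1 the mode is (a−1)/(a+b−2) = 9/21 ≈ 0.429.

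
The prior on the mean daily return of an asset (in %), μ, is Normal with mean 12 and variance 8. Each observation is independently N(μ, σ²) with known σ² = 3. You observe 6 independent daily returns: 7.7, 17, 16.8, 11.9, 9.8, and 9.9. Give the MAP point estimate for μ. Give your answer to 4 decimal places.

n = 6; x̄ = (7.7 + 17 + 16.8 + 11.9 + 9.8 + 9.9)/6 = 73.1/6 = 731/60 ≈ 12.1833.
For a Normal prior and Normal likelihood with known variance, the posterior is Normal; its mode equals its mean, the precision-weighted average.
Prior precision 1/σ₀² = 1/8 = 0.125; data precision n/σ² = 6/3 = 2.
μ̂ = (0.125·12 + 2·(731/60)) / (0.125 + 2) = (388/15)/2.125 = 3104/255 ≈ 12.1725.

μ̂_MAP = 12.1725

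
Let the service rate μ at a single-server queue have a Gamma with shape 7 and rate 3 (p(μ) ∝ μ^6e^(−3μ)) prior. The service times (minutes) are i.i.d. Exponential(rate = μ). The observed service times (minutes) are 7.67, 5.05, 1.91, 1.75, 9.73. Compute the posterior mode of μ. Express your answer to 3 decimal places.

The Exponential(rate=μ) likelihood is ∝ μ^n e^(−μΣtᵢ). Here n = 5 and Σtᵢ = 7.67 + 5.05 + 1.91 + 1.75 + 9.73 = 26.11.
Posterior ∝ μ^6e^(−3μ) · μ^5e^(−26.11μ) = μ^11e^(−29.11μ), i.e. Gamma(12, 29.11).
Mode = (a−1)/b = 11/29.11 ≈ 0.378.

μ̂_MAP = 0.378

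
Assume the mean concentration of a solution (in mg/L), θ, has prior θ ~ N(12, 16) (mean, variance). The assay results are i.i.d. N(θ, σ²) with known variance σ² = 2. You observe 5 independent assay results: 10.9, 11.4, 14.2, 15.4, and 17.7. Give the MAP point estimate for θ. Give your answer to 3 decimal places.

θ̂_MAP = 13.873

n = 5; x̄ = (10.9 + 11.4 + 14.2 + 15.4 + 17.7)/5 = 69.6/5 = 13.92.
For a Normal prior and Normal likelihood with known variance, the posterior is Normal; its mode equals its mean, the precision-weighted average.
Prior precision 1/σ₀² = 1/16 = 0.0625; data precision n/σ² = 5/2 = 2.5.
θ̂ = (0.0625·12 + 2.5·13.92) / (0.0625 + 2.5) = 35.55/2.5625 = 2844/205 ≈ 13.873.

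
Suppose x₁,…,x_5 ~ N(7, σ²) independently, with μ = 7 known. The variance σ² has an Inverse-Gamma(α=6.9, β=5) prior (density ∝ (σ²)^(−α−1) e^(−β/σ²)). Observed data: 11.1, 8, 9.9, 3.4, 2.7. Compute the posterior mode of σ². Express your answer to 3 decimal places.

Sum of squared deviations about the known mean: SS = (11.1−7)² + (8−7)² + (9.9−7)² + (3.4−7)² + (2.7−7)² = 57.67.
The Normal likelihood contributes (σ²)^(−n/2) exp(−SS/(2σ²)), so the posterior is Inverse-Gamma(α + n/2, β + SS/2) = Inverse-Gamma(9.4, 33.835).
The mode of Inverse-Gamma(a, b) is b/(a+1) = 33.835/10.4 ≈ 3.253.

σ̂²_MAP = 3.253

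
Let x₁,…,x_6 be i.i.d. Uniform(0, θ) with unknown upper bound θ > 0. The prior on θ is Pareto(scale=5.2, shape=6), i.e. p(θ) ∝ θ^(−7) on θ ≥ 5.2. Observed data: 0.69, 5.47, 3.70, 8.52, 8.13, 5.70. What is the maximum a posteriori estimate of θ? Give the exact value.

The Uniform(0, θ) likelihood is θ^(−n) for θ ≥ max(xᵢ), zero otherwise. Here max(xᵢ) = 8.52.
Posterior ∝ θ^(−7) · θ^(−6) = θ^(−13) on θ ≥ max(5.2, 8.52) = 8.52.
This density is strictly decreasing in θ, so the posterior mode lies at the lower boundary of the support.

θ̂_MAP = 8.52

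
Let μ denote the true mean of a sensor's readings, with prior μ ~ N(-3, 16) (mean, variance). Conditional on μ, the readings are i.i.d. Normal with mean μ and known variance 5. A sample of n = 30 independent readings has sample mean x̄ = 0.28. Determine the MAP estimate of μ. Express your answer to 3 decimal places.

n = 30, x̄ = 0.28.
For a Normal prior and Normal likelihood with known variance, the posterior is Normal; its mode equals its mean, the precision-weighted average.
Prior precision 1/σ₀² = 1/16 = 0.0625; data precision n/σ² = 30/5 = 6.
μ̂ = (0.0625·(-3) + 6·0.28) / (0.0625 + 6) = 1.4925/6.0625 = 597/2425 ≈ 0.246.

μ̂_MAP = 0.246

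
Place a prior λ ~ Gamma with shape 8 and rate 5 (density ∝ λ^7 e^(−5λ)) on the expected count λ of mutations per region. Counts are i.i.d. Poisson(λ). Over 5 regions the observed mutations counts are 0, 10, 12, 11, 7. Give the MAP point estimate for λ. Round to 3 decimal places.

λ̂_MAP = 4.700

Σxᵢ = 0+10+12+11+7 = 40, with n = 5.
Posterior ∝ λ^7e^(−5λ) · λ^40e^(−5λ) = λ^47e^(−10λ), i.e. Gamma(shape=48, rate=10).
The mode of a Gamma(a, b) with a ≥ 1 (shape–rate) is (a−1)/b = 47/10 ≈ 4.700.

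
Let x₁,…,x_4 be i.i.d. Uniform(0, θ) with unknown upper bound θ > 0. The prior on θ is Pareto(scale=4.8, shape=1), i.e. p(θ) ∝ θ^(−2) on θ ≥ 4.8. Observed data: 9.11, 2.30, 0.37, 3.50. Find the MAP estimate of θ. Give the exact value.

The Uniform(0, θ) likelihood is θ^(−n) for θ ≥ max(xᵢ), zero otherwise. Here max(xᵢ) = 9.11.
Posterior ∝ θ^(−2) · θ^(−4) = θ^(−6) on θ ≥ max(4.8, 9.11) = 9.11.
This density is strictly decreasing in θ, so the posterior mode lies at the lower boundary of the support.

θ̂_MAP = 9.11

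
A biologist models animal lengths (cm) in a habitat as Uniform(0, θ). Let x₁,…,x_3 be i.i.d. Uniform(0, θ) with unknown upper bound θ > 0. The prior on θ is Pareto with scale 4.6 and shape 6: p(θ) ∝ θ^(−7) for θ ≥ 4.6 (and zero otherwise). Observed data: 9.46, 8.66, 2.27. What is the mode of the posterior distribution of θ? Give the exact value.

The Uniform(0, θ) likelihood is θ^(−n) for θ ≥ max(xᵢ), zero otherwise. Here max(xᵢ) = 9.46.
Posterior ∝ θ^(−7) · θ^(−3) = θ^(−10) on θ ≥ max(4.6, 9.46) = 9.46.
This density is strictly decreasing in θ, so the posterior mode lies at the lower boundary of the support.

θ̂_MAP = 9.46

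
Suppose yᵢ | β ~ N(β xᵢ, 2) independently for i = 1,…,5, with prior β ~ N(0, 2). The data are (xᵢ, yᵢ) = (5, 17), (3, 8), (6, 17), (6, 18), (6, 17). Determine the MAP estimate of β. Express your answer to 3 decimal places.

log p(β | y) = −Σ(yᵢ − βxᵢ)²/(2·2) − β²/(2·2) + const.
Setting the derivative to zero: Σxᵢ(yᵢ − βxᵢ)/2 − β/2 = 0, so β = Σxᵢyᵢ / (Σxᵢ² + σ²/τ²).
Σxᵢyᵢ = 5·17 + 3·8 + 6·17 + 6·18 + 6·17 = 421; Σxᵢ² = 142; σ²/τ² = 1.
β̂_MAP = 421 / (142 + 1) = 421/143 ≈ 2.944.

β̂_MAP = 2.944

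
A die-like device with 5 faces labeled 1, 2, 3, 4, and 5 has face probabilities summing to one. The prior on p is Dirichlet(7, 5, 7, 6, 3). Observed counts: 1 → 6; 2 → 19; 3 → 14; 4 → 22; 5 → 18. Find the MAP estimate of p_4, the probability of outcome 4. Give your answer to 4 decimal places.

The posterior is Dirichlet(αᵢ + nᵢ) = Dirichlet(13, 24, 21, 28, 21).
For a Dirichlet(a₁,…,a_K) with all aᵢ > 1, the mode has j-th component (aⱼ − 1)/(Σaᵢ − K).
Here Σaᵢ = 107 and K = 5, so p_4 = (28 − 1)/(107 − 5) = 27/102 ≈ 0.2647.

MAP estimate: 0.2647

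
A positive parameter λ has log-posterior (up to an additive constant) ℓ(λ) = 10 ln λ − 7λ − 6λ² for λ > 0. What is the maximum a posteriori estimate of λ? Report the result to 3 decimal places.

λ̂_MAP = 0.667

ℓ'(λ) = 10/λ − 7 − 12λ. Setting this to zero and multiplying by λ: 12λ² + 7λ − 10 = 0.
λ = (−7 + √(7² + 4·12·10)) / (2·12) = (−7 + √529) / 24 = (−7 + 23)/24 = 2/3.
ℓ''(λ) = −10/λ² − 12 < 0, confirming a maximum.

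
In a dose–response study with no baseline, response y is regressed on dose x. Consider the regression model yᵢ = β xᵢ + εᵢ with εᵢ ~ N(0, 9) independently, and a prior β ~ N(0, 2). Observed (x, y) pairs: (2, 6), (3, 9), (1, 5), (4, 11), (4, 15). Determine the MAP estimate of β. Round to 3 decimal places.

β̂_MAP = 2.931

log p(β | y) = −Σ(yᵢ − βxᵢ)²/(2·9) − β²/(2·2) + const.
Setting the derivative to zero: Σxᵢ(yᵢ − βxᵢ)/9 − β/2 = 0, so β = Σxᵢyᵢ / (Σxᵢ² + σ²/τ²).
Σxᵢyᵢ = 2·6 + 3·9 + 1·5 + 4·11 + 4·15 = 148; Σxᵢ² = 46; σ²/τ² = 4.5.
β̂_MAP = 148 / (46 + 4.5) = 148/50.5 ≈ 2.931.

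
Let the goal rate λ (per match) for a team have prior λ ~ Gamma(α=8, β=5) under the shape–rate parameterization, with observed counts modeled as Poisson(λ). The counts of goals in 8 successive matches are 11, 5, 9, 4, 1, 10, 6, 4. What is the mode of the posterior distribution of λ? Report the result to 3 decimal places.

λ̂_MAP = 4.385

Σxᵢ = 11+5+9+4+1+10+6+4 = 50, with n = 8.
Posterior ∝ λ^7e^(−5λ) · λ^50e^(−8λ) = λ^57e^(−13λ), i.e. Gamma(shape=58, rate=13).
The mode of a Gamma(a, b) with a ≥ 1 (shape–rate) is (a−1)/b = 57/13 ≈ 4.385.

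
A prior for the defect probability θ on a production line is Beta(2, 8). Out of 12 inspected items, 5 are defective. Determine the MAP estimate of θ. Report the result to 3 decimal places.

Prior: Beta(2, 8).
Data: 5 successes in 12 trials. The binomial likelihood contributes θ^5(1−θ)^7, so the posterior is Beta(2+5, 8+7) = Beta(7, 15).
For Beta(a, b) with a, b > 1 the mode is (a−1)/(a+b−2) = 6/20 ≈ 0.300.

θ̂_MAP = 0.300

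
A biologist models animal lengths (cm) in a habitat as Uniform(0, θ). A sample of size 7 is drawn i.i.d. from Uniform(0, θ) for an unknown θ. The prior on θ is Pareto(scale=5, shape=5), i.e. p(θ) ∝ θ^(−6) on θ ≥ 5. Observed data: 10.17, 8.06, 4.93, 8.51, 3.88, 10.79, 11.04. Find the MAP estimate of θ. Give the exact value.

The Uniform(0, θ) likelihood is θ^(−n) for θ ≥ max(xᵢ), zero otherwise. Here max(xᵢ) = 11.04.
Posterior ∝ θ^(−6) · θ^(−7) = θ^(−13) on θ ≥ max(5, 11.04) = 11.04.
This density is strictly decreasing in θ, so the posterior mode lies at the lower boundary of the support.

θ̂_MAP = 11.04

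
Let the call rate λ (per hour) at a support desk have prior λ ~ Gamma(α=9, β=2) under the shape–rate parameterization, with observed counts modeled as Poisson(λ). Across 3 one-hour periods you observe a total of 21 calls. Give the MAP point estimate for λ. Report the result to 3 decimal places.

Σxᵢ = 21, n = 3.
Posterior ∝ λ^8e^(−2λ) · λ^21e^(−3λ) = λ^29e^(−5λ), i.e. Gamma(shape=30, rate=5).
The mode of a Gamma(a, b) with a ≥ 1 (shape–rate) is (a−1)/b = 29/5 ≈ 5.800.

λ̂_MAP = 5.800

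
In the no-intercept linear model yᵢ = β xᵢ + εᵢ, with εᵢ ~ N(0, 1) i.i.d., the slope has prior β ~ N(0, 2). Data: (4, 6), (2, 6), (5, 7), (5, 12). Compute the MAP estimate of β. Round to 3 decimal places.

β̂_MAP = 1.858

log p(β | y) = −Σ(yᵢ − βxᵢ)²/(2·1) − β²/(2·2) + const.
Setting the derivative to zero: Σxᵢ(yᵢ − βxᵢ)/1 − β/2 = 0, so β = Σxᵢyᵢ / (Σxᵢ² + σ²/τ²).
Σxᵢyᵢ = 4·6 + 2·6 + 5·7 + 5·12 = 131; Σxᵢ² = 70; σ²/τ² = 0.5.
β̂_MAP = 131 / (70 + 0.5) = 131/70.5 ≈ 1.858.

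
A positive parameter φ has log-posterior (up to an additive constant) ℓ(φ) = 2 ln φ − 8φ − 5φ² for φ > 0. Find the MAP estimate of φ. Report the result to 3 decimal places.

φ̂_MAP = 0.200

ℓ'(φ) = 2/φ − 8 − 10φ. Setting this to zero and multiplying by φ: 10φ² + 8φ − 2 = 0.
φ = (−8 + √(8² + 4·10·2)) / (2·10) = (−8 + √144) / 20 = (−8 + 12)/20 = 1/5.
ℓ''(φ) = −2/φ² − 10 < 0, confirming a maximum.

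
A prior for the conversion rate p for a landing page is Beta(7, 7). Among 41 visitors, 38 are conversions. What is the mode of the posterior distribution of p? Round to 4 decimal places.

p̂_MAP = 0.8302

Prior: Beta(7, 7).
Data: 38 successes in 41 trials. The binomial likelihood contributes p^38(1−p)^3, so the posterior is Beta(7+38, 7+3) = Beta(45, 10).
For Beta(a, b) with a, b > 1 the mode is (a−1)/(a+b−2) = 44/53 ≈ 0.8302.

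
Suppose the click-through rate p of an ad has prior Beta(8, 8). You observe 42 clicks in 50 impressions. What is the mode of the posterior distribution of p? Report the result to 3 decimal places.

Prior: Beta(8, 8).
Data: 42 successes in 50 trials. The binomial likelihood contributes p^42(1−p)^8, so the posterior is Beta(8+42, 8+8) = Beta(50, 16).
For Beta(a, b) with a, b > 1 the mode is (a−1)/(a+b−2) = 49/64 ≈ 0.766.

p̂_MAP = 0.766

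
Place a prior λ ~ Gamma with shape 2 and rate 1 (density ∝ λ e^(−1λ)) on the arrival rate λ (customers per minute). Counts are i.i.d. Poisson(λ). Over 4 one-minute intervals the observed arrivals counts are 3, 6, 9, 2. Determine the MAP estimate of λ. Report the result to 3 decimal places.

Σxᵢ = 3+6+9+2 = 20, with n = 4.
Posterior ∝ λe^(−1λ) · λ^20e^(−4λ) = λ^21e^(−5λ), i.e. Gamma(shape=22, rate=5).
The mode of a Gamma(a, b) with a ≥ 1 (shape–rate) is (a−1)/b = 21/5 ≈ 4.200.

λ̂_MAP = 4.200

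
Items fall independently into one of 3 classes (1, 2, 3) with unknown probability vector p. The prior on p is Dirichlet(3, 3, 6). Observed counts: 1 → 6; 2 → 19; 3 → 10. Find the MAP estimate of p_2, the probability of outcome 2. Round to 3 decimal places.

MAP estimate: 0.477

The posterior is Dirichlet(αᵢ + nᵢ) = Dirichlet(9, 22, 16).
For a Dirichlet(a₁,…,a_K) with all aᵢ > 1, the mode has j-th component (aⱼ − 1)/(Σaᵢ − K).
Here Σaᵢ = 47 and K = 3, so p_2 = (22 − 1)/(47 − 3) = 21/44 ≈ 0.477.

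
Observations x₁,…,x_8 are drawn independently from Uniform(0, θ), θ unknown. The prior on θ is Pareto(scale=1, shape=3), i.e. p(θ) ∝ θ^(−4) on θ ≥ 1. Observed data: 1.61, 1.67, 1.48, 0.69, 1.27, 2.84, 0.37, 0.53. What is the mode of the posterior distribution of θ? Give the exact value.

The Uniform(0, θ) likelihood is θ^(−n) for θ ≥ max(xᵢ), zero otherwise. Here max(xᵢ) = 2.84.
Posterior ∝ θ^(−4) · θ^(−8) = θ^(−12) on θ ≥ max(1, 2.84) = 2.84.
This density is strictly decreasing in θ, so the posterior mode lies at the lower boundary of the support.

θ̂_MAP = 2.84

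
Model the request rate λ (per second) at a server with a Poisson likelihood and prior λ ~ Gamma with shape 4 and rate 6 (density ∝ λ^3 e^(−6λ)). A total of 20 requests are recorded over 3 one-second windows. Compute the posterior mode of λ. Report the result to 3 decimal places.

Σxᵢ = 20, n = 3.
Posterior ∝ λ^3e^(−6λ) · λ^20e^(−3λ) = λ^23e^(−9λ), i.e. Gamma(shape=24, rate=9).
The mode of a Gamma(a, b) with a ≥ 1 (shape–rate) is (a−1)/b = 23/9 ≈ 2.556.

λ̂_MAP = 2.556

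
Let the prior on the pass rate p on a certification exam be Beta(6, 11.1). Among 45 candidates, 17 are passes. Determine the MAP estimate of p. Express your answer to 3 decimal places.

p̂_MAP = 0.366

Prior: Beta(6, 11.1).
Data: 17 successes in 45 trials. The binomial likelihood contributes p^17(1−p)^28, so the posterior is Beta(6+17, 11.1+28) = Beta(23, 39.1).
For Beta(a, b) with a, b > 1 the mode is (a−1)/(a+b−2) = 22/60.1 ≈ 0.366.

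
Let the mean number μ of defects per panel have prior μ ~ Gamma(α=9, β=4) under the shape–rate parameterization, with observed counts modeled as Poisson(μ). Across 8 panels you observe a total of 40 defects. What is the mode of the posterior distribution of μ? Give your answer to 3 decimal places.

μ̂_MAP = 4.000

Σxᵢ = 40, n = 8.
Posterior ∝ μ^8e^(−4μ) · μ^40e^(−8μ) = μ^48e^(−12μ), i.e. Gamma(shape=49, rate=12).
The mode of a Gamma(a, b) with a ≥ 1 (shape–rate) is (a−1)/b = 48/12 ≈ 4.000.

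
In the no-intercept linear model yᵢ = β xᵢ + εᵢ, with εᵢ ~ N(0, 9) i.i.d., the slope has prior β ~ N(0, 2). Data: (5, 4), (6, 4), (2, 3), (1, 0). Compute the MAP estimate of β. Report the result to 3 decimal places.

β̂_MAP = 0.709

log p(β | y) = −Σ(yᵢ − βxᵢ)²/(2·9) − β²/(2·2) + const.
Setting the derivative to zero: Σxᵢ(yᵢ − βxᵢ)/9 − β/2 = 0, so β = Σxᵢyᵢ / (Σxᵢ² + σ²/τ²).
Σxᵢyᵢ = 5·4 + 6·4 + 2·3 + 1·0 = 50; Σxᵢ² = 66; σ²/τ² = 4.5.
β̂_MAP = 50 / (66 + 4.5) = 50/70.5 ≈ 0.709.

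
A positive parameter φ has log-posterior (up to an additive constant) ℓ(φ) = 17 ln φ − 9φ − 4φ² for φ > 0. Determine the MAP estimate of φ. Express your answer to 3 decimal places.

φ̂_MAP = 1.000

ℓ'(φ) = 17/φ − 9 − 8φ. Setting this to zero and multiplying by φ: 8φ² + 9φ − 17 = 0.
φ = (−9 + √(9² + 4·8·17)) / (2·8) = (−9 + √625) / 16 = (−9 + 25)/16 = 1.
ℓ''(φ) = −17/φ² − 8 < 0, confirming a maximum.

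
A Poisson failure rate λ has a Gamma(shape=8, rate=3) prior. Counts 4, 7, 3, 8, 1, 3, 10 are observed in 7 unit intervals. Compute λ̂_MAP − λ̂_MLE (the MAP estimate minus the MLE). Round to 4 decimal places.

MAP − MLE = -0.8429

Σxᵢ = 36. Posterior is Gamma(44, 10); MAP = (44−1)/10 = 43/10 ≈ 4.30000.
MLE = x̄ = 36/7 ≈ 5.14286.
Difference = 43/10 − 36/7 = -59/70 ≈ -0.8429.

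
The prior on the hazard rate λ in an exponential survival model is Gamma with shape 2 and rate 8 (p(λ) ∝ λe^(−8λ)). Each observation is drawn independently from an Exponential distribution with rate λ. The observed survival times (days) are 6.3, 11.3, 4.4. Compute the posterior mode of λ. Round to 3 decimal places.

The Exponential(rate=λ) likelihood is ∝ λ^n e^(−λΣtᵢ). Here n = 3 and Σtᵢ = 6.3 + 11.3 + 4.4 = 22.
Posterior ∝ λe^(−8λ) · λ^3e^(−22λ) = λ^4e^(−30λ), i.e. Gamma(5, 30).
Mode = (a−1)/b = 4/30 ≈ 0.133.

λ̂_MAP = 0.133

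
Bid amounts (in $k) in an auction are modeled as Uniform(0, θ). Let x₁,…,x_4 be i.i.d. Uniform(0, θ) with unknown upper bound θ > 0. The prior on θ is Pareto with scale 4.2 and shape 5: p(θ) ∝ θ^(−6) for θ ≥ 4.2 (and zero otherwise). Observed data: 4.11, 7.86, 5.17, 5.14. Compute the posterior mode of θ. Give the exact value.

The Uniform(0, θ) likelihood is θ^(−n) for θ ≥ max(xᵢ), zero otherwise. Here max(xᵢ) = 7.86.
Posterior ∝ θ^(−6) · θ^(−4) = θ^(−10) on θ ≥ max(4.2, 7.86) = 7.86.
This density is strictly decreasing in θ, so the posterior mode lies at the lower boundary of the support.

θ̂_MAP = 7.86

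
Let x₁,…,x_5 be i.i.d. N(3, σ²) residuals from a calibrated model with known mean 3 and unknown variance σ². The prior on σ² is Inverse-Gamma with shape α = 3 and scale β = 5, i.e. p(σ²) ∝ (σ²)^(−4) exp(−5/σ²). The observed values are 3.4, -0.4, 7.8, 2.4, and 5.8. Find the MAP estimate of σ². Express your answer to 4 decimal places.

σ̂²_MAP = 4.0738

Sum of squared deviations about the known mean: SS = (3.4−3)² + (-0.4−3)² + (7.8−3)² + (2.4−3)² + (5.8−3)² = 42.96.
The Normal likelihood contributes (σ²)^(−n/2) exp(−SS/(2σ²)), so the posterior is Inverse-Gamma(α + n/2, β + SS/2) = Inverse-Gamma(5.5, 26.48).
The mode of Inverse-Gamma(a, b) is b/(a+1) = 26.48/6.5 ≈ 4.0738.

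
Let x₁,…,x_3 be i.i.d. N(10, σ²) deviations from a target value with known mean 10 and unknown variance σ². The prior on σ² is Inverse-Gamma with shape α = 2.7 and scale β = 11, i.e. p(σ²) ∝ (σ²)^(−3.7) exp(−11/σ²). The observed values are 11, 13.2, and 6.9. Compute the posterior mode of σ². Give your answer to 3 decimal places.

Sum of squared deviations about the known mean: SS = (11−10)² + (13.2−10)² + (6.9−10)² = 20.85.
The Normal likelihood contributes (σ²)^(−n/2) exp(−SS/(2σ²)), so the posterior is Inverse-Gamma(α + n/2, β + SS/2) = Inverse-Gamma(4.2, 21.425).
The mode of Inverse-Gamma(a, b) is b/(a+1) = 21.425/5.2 ≈ 4.120.

σ̂²_MAP = 4.120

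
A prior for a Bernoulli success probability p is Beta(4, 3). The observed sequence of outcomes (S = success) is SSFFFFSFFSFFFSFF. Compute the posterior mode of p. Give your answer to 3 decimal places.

p̂_MAP = 0.381

Prior: Beta(4, 3).
Data: 5 successes in 16 trials (from the sequence). The binomial likelihood contributes p^5(1−p)^11, so the posterior is Beta(4+5, 3+11) = Beta(9, 14).
For Beta(a, b) with a, b > 1 the mode is (a−1)/(a+b−2) = 8/21 ≈ 0.381.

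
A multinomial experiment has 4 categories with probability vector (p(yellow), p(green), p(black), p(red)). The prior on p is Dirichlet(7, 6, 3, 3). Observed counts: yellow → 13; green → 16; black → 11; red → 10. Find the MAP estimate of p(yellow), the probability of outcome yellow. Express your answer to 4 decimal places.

MAP estimate of p(yellow) = 0.2923

The posterior is Dirichlet(αᵢ + nᵢ) = Dirichlet(20, 22, 14, 13).
For a Dirichlet(a₁,…,a_K) with all aᵢ > 1, the mode has j-th component (aⱼ − 1)/(Σaᵢ − K).
Here Σaᵢ = 69 and K = 4, so p(yellow) = (20 − 1)/(69 − 4) = 19/65 ≈ 0.2923.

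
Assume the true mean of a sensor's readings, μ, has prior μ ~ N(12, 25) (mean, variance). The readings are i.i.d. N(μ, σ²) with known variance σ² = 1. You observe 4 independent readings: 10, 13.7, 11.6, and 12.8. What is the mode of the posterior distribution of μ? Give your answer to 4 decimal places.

n = 4; x̄ = (10 + 13.7 + 11.6 + 12.8)/4 = 48.1/4 = 12.025.
For a Normal prior and Normal likelihood with known variance, the posterior is Normal; its mode equals its mean, the precision-weighted average.
Prior precision 1/σ₀² = 1/25 = 0.04; data precision n/σ² = 4/1 = 4.
μ̂ = (0.04·12 + 4·12.025) / (0.04 + 4) = 48.58/4.04 = 2429/202 ≈ 12.0248.

μ̂_MAP = 12.0248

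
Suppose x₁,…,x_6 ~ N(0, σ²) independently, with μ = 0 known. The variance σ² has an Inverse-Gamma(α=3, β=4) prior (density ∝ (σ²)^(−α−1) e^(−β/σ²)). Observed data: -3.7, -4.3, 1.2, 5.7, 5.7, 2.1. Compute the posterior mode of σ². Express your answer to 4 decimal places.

σ̂²_MAP = 7.9293

Sum of squared deviations about the known mean: SS = (-3.7−0)² + (-4.3−0)² + (1.2−0)² + (5.7−0)² + (5.7−0)² + (2.1−0)² = 103.01.
The Normal likelihood contributes (σ²)^(−n/2) exp(−SS/(2σ²)), so the posterior is Inverse-Gamma(α + n/2, β + SS/2) = Inverse-Gamma(6, 55.505).
The mode of Inverse-Gamma(a, b) is b/(a+1) = 55.505/7 ≈ 7.9293.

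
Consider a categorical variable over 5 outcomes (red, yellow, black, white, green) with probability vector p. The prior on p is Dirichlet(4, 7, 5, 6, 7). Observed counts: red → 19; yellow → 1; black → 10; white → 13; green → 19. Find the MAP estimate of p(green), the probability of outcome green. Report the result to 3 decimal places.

MAP estimate of p(green) = 0.291

The posterior is Dirichlet(αᵢ + nᵢ) = Dirichlet(23, 8, 15, 19, 26).
For a Dirichlet(a₁,…,a_K) with all aᵢ > 1, the mode has j-th component (aⱼ − 1)/(Σaᵢ − K).
Here Σaᵢ = 91 and K = 5, so p(green) = (26 − 1)/(91 − 5) = 25/86 ≈ 0.291.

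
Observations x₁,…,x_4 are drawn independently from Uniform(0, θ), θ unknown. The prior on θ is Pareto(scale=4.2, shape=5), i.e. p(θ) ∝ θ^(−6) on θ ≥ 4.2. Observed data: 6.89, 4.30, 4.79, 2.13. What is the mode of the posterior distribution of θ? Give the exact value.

The Uniform(0, θ) likelihood is θ^(−n) for θ ≥ max(xᵢ), zero otherwise. Here max(xᵢ) = 6.89.
Posterior ∝ θ^(−6) · θ^(−4) = θ^(−10) on θ ≥ max(4.2, 6.89) = 6.89.
This density is strictly decreasing in θ, so the posterior mode lies at the lower boundary of the support.

θ̂_MAP = 6.89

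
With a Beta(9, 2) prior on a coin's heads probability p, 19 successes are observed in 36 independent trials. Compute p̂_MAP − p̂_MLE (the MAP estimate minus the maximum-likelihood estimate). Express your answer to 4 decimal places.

Posterior is Beta(28, 19); MAP = (28−1)/(47−2) = 27/45 ≈ 0.60000.
MLE ignores the prior: p̂_MLE = k/n = 19/36 ≈ 0.52778.
Difference = 27/45 − 19/36 = 13/180 ≈ 0.0722.

MAP − MLE = 0.0722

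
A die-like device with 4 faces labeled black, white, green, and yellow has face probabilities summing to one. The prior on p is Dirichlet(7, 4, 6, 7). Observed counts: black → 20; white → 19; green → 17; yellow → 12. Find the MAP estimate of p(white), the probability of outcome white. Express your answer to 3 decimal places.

The posterior is Dirichlet(αᵢ + nᵢ) = Dirichlet(27, 23, 23, 19).
For a Dirichlet(a₁,…,a_K) with all aᵢ > 1, the mode has j-th component (aⱼ − 1)/(Σaᵢ − K).
Here Σaᵢ = 92 and K = 4, so p(white) = (23 − 1)/(92 − 4) = 22/88 ≈ 0.250.

MAP estimate of p(white) = 0.250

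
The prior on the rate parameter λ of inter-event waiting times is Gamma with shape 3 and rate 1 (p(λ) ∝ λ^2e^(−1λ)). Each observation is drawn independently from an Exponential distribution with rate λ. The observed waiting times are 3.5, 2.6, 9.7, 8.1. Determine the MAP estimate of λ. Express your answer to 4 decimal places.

The Exponential(rate=λ) likelihood is ∝ λ^n e^(−λΣtᵢ). Here n = 4 and Σtᵢ = 3.5 + 2.6 + 9.7 + 8.1 = 23.9.
Posterior ∝ λ^2e^(−1λ) · λ^4e^(−23.9λ) = λ^6e^(−24.9λ), i.e. Gamma(7, 24.9).
Mode = (a−1)/b = 6/24.9 ≈ 0.2410.

λ̂_MAP = 0.2410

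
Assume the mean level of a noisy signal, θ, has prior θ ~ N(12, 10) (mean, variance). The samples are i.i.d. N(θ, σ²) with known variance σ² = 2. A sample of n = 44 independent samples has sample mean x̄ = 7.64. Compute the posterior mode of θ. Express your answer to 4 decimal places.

n = 44, x̄ = 7.64.
For a Normal prior and Normal likelihood with known variance, the posterior is Normal; its mode equals its mean, the precision-weighted average.
Prior precision 1/σ₀² = 1/10 = 0.1; data precision n/σ² = 44/2 = 22.
θ̂ = (0.1·12 + 22·7.64) / (0.1 + 22) = 169.28/22.1 = 8464/1105 ≈ 7.6597.

θ̂_MAP = 7.6597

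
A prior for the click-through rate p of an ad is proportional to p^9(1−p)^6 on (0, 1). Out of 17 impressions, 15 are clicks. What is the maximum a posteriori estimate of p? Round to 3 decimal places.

The prior density ∝ p^9(1−p)^6 is the kernel of Beta(10, 7).
Data: 15 successes in 17 trials. The binomial likelihood contributes p^15(1−p)^2, so the posterior is Beta(10+15, 7+2) = Beta(25, 9).
For Beta(a, b) with a, b > 1 the mode is (a−1)/(a+b−2) = 24/32 ≈ 0.750.

p̂_MAP = 0.750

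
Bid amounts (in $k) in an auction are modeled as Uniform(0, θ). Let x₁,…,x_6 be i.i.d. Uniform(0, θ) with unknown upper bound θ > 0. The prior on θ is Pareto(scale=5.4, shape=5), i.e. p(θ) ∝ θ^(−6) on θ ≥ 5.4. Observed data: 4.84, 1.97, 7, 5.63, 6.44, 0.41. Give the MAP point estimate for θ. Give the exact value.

θ̂_MAP = 7

The Uniform(0, θ) likelihood is θ^(−n) for θ ≥ max(xᵢ), zero otherwise. Here max(xᵢ) = 7.
Posterior ∝ θ^(−6) · θ^(−6) = θ^(−12) on θ ≥ max(5.4, 7) = 7.
This density is strictly decreasing in θ, so the posterior mode lies at the lower boundary of the support.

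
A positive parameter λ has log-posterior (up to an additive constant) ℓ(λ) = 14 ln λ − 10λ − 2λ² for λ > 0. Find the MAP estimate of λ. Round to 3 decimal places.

λ̂_MAP = 1.000

ℓ'(λ) = 14/λ − 10 − 4λ. Setting this to zero and multiplying by λ: 4λ² + 10λ − 14 = 0.
λ = (−10 + √(10² + 4·4·14)) / (2·4) = (−10 + √324) / 8 = (−10 + 18)/8 = 1.
ℓ''(λ) = −14/λ² − 4 < 0, confirming a maximum.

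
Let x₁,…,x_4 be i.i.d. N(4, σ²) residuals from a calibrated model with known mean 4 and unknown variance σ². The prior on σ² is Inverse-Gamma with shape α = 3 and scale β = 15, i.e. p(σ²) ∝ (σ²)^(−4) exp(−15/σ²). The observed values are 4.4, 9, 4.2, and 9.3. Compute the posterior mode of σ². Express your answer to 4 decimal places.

σ̂²_MAP = 6.9408

Sum of squared deviations about the known mean: SS = (4.4−4)² + (9−4)² + (4.2−4)² + (9.3−4)² = 53.29.
The Normal likelihood contributes (σ²)^(−n/2) exp(−SS/(2σ²)), so the posterior is Inverse-Gamma(α + n/2, β + SS/2) = Inverse-Gamma(5, 41.645).
The mode of Inverse-Gamma(a, b) is b/(a+1) = 41.645/6 ≈ 6.9408.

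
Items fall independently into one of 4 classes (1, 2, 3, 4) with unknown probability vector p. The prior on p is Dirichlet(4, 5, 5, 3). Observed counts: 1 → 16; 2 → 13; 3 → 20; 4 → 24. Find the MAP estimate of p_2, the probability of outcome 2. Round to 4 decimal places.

The posterior is Dirichlet(αᵢ + nᵢ) = Dirichlet(20, 18, 25, 27).
For a Dirichlet(a₁,…,a_K) with all aᵢ > 1, the mode has j-th component (aⱼ − 1)/(Σaᵢ − K).
Here Σaᵢ = 90 and K = 4, so p_2 = (18 − 1)/(90 − 4) = 17/86 ≈ 0.1977.

MAP estimate: 0.1977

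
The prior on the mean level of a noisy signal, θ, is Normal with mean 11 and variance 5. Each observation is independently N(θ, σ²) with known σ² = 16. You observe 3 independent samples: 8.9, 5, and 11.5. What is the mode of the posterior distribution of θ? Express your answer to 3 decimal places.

θ̂_MAP = 9.774

n = 3; x̄ = (8.9 + 5 + 11.5)/3 = 25.4/3 = 127/15 ≈ 8.4667.
For a Normal prior and Normal likelihood with known variance, the posterior is Normal; its mode equals its mean, the precision-weighted average.
Prior precision 1/σ₀² = 1/5 = 0.2; data precision n/σ² = 3/16 = 0.1875.
θ̂ = (0.2·11 + 0.1875·(127/15)) / (0.2 + 0.1875) = 3.7875/0.3875 = 303/31 ≈ 9.774.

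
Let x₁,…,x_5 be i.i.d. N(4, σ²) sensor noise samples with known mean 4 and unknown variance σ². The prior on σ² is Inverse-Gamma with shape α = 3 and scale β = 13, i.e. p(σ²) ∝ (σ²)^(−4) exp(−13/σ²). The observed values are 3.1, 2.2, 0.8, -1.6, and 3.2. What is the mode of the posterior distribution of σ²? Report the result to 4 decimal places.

Sum of squared deviations about the known mean: SS = (3.1−4)² + (2.2−4)² + (0.8−4)² + (-1.6−4)² + (3.2−4)² = 46.29.
The Normal likelihood contributes (σ²)^(−n/2) exp(−SS/(2σ²)), so the posterior is Inverse-Gamma(α + n/2, β + SS/2) = Inverse-Gamma(5.5, 36.145).
The mode of Inverse-Gamma(a, b) is b/(a+1) = 36.145/6.5 ≈ 5.5608.

σ̂²_MAP = 5.5608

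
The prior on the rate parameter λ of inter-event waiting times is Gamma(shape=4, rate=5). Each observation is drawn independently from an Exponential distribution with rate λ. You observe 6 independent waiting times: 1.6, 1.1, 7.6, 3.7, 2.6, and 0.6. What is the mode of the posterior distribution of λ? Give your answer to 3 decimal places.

The Exponential(rate=λ) likelihood is ∝ λ^n e^(−λΣtᵢ). Here n = 6 and Σtᵢ = 1.6 + 1.1 + 7.6 + 3.7 + 2.6 + 0.6 = 17.2.
Posterior ∝ λ^3e^(−5λ) · λ^6e^(−17.2λ) = λ^9e^(−22.2λ), i.e. Gamma(10, 22.2).
Mode = (a−1)/b = 9/22.2 ≈ 0.405.

λ̂_MAP = 0.405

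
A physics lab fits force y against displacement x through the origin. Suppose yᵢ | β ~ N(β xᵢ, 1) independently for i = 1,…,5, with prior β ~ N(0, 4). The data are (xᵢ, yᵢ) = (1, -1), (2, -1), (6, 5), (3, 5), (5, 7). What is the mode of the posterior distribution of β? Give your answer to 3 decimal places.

log p(β | y) = −Σ(yᵢ − βxᵢ)²/(2·1) − β²/(2·4) + const.
Setting the derivative to zero: Σxᵢ(yᵢ − βxᵢ)/1 − β/4 = 0, so β = Σxᵢyᵢ / (Σxᵢ² + σ²/τ²).
Σxᵢyᵢ = 1·(-1) + 2·(-1) + 6·5 + 3·5 + 5·7 = 77; Σxᵢ² = 75; σ²/τ² = 0.25.
β̂_MAP = 77 / (75 + 0.25) = 77/75.25 ≈ 1.023.

β̂_MAP = 1.023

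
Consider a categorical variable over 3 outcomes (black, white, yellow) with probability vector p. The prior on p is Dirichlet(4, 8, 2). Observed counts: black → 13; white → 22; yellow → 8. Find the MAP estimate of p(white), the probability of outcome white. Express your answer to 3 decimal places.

The posterior is Dirichlet(αᵢ + nᵢ) = Dirichlet(17, 30, 10).
For a Dirichlet(a₁,…,a_K) with all aᵢ > 1, the mode has j-th component (aⱼ − 1)/(Σaᵢ − K).
Here Σaᵢ = 57 and K = 3, so p(white) = (30 − 1)/(57 − 3) = 29/54 ≈ 0.537.

MAP estimate of p(white) = 0.537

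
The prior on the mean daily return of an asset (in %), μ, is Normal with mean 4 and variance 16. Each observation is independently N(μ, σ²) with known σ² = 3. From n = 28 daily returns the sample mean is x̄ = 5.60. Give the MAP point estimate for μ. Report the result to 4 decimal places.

n = 28, x̄ = 5.60.
For a Normal prior and Normal likelihood with known variance, the posterior is Normal; its mode equals its mean, the precision-weighted average.
Prior precision 1/σ₀² = 1/16 = 0.0625; data precision n/σ² = 28/3.
μ̂ = (0.0625·4 + (28/3)·5.6) / (0.0625 + 28/3) = (3151/60)/(451/48) = 12604/2255 ≈ 5.5894.

μ̂_MAP = 5.5894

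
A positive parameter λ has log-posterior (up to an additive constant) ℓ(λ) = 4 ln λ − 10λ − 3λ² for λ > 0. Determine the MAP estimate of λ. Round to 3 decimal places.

ℓ'(λ) = 4/λ − 10 − 6λ. Setting this to zero and multiplying by λ: 6λ² + 10λ − 4 = 0.
λ = (−10 + √(10² + 4·6·4)) / (2·6) = (−10 + √196) / 12 = (−10 + 14)/12 = 1/3.
ℓ''(λ) = −4/λ² − 6 < 0, confirming a maximum.

λ̂_MAP = 0.333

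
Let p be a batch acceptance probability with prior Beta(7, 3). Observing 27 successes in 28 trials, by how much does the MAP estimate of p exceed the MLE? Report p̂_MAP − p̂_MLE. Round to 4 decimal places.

MAP − MLE = -0.0476

Posterior is Beta(34, 4); MAP = (34−1)/(38−2) = 33/36 ≈ 0.91667.
MLE ignores the prior: p̂_MLE = k/n = 27/28 ≈ 0.96429.
Difference = 33/36 − 27/28 = -1/21 ≈ -0.0476.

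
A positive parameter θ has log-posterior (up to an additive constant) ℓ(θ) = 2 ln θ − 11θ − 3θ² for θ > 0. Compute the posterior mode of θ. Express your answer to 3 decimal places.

θ̂_MAP = 0.167

ℓ'(θ) = 2/θ − 11 − 6θ. Setting this to zero and multiplying by θ: 6θ² + 11θ − 2 = 0.
θ = (−11 + √(11² + 4·6·2)) / (2·6) = (−11 + √169) / 12 = (−11 + 13)/12 = 1/6.
ℓ''(θ) = −2/θ² − 6 < 0, confirming a maximum.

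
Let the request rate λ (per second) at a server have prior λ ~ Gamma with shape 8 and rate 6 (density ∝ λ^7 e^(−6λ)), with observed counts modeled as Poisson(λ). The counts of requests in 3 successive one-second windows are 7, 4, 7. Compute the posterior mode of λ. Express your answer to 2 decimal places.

λ̂_MAP = 2.78

Σxᵢ = 7+4+7 = 18, with n = 3.
Posterior ∝ λ^7e^(−6λ) · λ^18e^(−3λ) = λ^25e^(−9λ), i.e. Gamma(shape=26, rate=9).
The mode of a Gamma(a, b) with a ≥ 1 (shape–rate) is (a−1)/b = 25/9 ≈ 2.78.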